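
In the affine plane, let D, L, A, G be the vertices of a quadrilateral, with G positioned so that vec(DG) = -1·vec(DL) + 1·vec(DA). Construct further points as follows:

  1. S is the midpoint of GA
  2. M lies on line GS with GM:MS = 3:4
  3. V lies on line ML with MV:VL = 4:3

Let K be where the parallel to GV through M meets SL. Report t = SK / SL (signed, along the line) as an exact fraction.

t = 16/37

Choose coordinates D = (0, 0), L = (1, 0), A = (0, 1), G = (-1, 1).
1. S is the midpoint of GA ⇒ S = (-1/2, 1)
2. M lies on line GS with GM:MS = 3:4 ⇒ M = (-11/14, 1)
3. V lies on line ML with MV:VL = 4:3 ⇒ V = (23/98, 3/7)
through M parallel to GV: direction (121/98, -4/7); meets SL at K = (11/74, 21/37)
K = S + t·(L−S) with t = 16/37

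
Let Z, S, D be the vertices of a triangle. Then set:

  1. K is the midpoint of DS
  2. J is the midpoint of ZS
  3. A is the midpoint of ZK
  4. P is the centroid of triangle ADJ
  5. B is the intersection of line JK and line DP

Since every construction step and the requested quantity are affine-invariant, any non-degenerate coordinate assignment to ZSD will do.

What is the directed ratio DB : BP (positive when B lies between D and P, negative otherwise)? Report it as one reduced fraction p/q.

Set Z = (0, 0), S = (1, 0), D = (0, 1); any affine frame gives the same invariant.
1. K is the midpoint of DS ⇒ K = (1/2, 1/2)
2. J is the midpoint of ZS ⇒ J = (1/2, 0)
3. A is the midpoint of ZK ⇒ A = (1/4, 1/4)
4. P is the centroid of triangle ADJ ⇒ P = (1/4, 5/12)
5. B is the intersection of line JK and line DP ⇒ B = (1/2, -1/6)
B = D + t·(P−D) with t = 2, so DB:BP = t:(1−t) = 2:-1

DB:BP = -2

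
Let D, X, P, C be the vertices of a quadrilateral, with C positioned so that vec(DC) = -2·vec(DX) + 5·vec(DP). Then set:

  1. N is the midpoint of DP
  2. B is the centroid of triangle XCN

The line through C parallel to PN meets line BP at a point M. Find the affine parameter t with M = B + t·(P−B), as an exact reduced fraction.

t = -5

Set D = (0, 0), X = (1, 0), P = (0, 1), C = (-2, 5); any affine frame gives the same invariant.
1. N is the midpoint of DP ⇒ N = (0, 1/2)
2. B is the centroid of triangle XCN ⇒ B = (-1/3, 11/6)
through C parallel to PN: direction (0, -1/2); meets BP at M = (-2, 6)
M = B + t·(P−B) with t = -5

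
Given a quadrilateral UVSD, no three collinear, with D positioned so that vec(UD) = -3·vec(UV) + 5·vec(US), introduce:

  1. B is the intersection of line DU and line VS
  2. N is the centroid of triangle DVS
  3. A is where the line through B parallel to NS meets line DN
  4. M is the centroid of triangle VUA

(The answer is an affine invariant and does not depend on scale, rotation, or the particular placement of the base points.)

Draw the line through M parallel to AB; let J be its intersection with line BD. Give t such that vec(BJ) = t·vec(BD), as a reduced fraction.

Work in coordinates with U = (0, 0), V = (1, 0), S = (0, 1), D = (-3, 5).
1. B is the intersection of line DU and line VS ⇒ B = (-3/2, 5/2)
2. N is the centroid of triangle DVS ⇒ N = (-2/3, 2)
3. A is where the line through B parallel to NS meets line DN ⇒ A = (-25/6, 13/2)
4. M is the centroid of triangle VUA ⇒ M = (-19/18, 13/6)
through M parallel to AB: direction (8/3, -4); meets BD at J = (-7/2, 35/6)
J = B + t·(D−B) with t = 4/3

t = 4/3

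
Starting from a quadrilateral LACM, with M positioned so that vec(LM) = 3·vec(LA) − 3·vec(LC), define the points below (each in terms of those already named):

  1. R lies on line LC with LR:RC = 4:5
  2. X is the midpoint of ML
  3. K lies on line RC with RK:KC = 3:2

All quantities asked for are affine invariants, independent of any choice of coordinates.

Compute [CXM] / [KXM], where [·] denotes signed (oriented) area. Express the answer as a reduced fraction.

Choose coordinates L = (0, 0), A = (1, 0), C = (0, 1), M = (3, -3).
1. R lies on line LC with LR:RC = 4:5 ⇒ R = (0, 4/9)
2. X is the midpoint of ML ⇒ X = (3/2, -3/2)
3. K lies on line RC with RK:KC = 3:2 ⇒ K = (0, 7/9)
2·[CXM] = 3/2, 2·[KXM] = 7/6
[CXM]:[KXM] = 3/2:7/6 = 9/7

[CXM]:[KXM] = 9/7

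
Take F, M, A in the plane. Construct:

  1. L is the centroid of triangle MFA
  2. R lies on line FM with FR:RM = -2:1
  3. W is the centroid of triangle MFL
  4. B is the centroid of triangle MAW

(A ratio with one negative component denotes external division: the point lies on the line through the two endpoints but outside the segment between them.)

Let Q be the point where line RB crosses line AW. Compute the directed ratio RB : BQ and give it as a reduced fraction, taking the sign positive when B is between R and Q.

Work in coordinates with F = (0, 0), M = (1, 0), A = (0, 1).
1. L is the centroid of triangle MFA ⇒ L = (1/3, 1/3)
2. R lies on line FM with FR:RM = -2:1 ⇒ R = (2, 0)
3. W is the centroid of triangle MFL ⇒ W = (4/9, 1/9)
4. B is the centroid of triangle MAW ⇒ B = (13/27, 10/27)
line RB meets AW at Q = (7/24, 5/12)
B = R + t·(Q−R) with t = 8/9, so RB:BQ = 8/9:1/9

RB:BQ = 8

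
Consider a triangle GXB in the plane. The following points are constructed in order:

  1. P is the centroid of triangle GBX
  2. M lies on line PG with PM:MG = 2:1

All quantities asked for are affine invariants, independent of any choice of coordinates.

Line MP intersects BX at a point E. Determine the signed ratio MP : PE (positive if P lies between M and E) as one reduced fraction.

Choose coordinates G = (0, 0), X = (1, 0), B = (0, 1).
1. P is the centroid of triangle GBX ⇒ P = (1/3, 1/3)
2. M lies on line PG with PM:MG = 2:1 ⇒ M = (1/9, 1/9)
line MP meets BX at E = (1/2, 1/2)
P = M + t·(E−M) with t = 4/7, so MP:PE = 4/7:3/7

MP:PE = 4/3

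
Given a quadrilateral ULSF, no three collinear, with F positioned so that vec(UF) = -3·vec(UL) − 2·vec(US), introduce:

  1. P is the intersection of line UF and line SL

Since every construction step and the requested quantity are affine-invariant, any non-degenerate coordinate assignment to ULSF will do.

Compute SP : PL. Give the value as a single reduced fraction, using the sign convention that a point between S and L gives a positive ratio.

Assign U = (0, 0), L = (1, 0), S = (0, 1), F = (-3, -2) — the answer is frame-independent, so this choice is without loss of generality.
1. P is the intersection of line UF and line SL ⇒ P = (3/5, 2/5)
P = S + t·(L−S) with t = 3/5, so SP:PL = t:(1−t) = 3/5:2/5

SP:PL = 3/2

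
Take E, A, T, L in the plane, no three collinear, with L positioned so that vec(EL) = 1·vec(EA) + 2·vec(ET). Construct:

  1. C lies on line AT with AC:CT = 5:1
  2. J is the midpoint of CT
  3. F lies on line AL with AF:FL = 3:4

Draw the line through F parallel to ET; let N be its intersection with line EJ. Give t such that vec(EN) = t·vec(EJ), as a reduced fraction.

Assign E = (0, 0), A = (1, 0), T = (0, 1), L = (1, 2) — the answer is frame-independent, so this choice is without loss of generality.
1. C lies on line AT with AC:CT = 5:1 ⇒ C = (1/6, 5/6)
2. J is the midpoint of CT ⇒ J = (1/12, 11/12)
3. F lies on line AL with AF:FL = 3:4 ⇒ F = (1, 6/7)
through F parallel to ET: direction (0, 1); meets EJ at N = (1, 11)
N = E + t·(J−E) with t = 12

t = 12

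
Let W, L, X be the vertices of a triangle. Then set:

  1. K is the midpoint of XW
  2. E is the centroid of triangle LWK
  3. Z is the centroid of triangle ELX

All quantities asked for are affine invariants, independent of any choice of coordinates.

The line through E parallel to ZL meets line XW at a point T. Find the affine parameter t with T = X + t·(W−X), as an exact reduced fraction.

t = 3/5

Work in coordinates with W = (0, 0), L = (1, 0), X = (0, 1).
1. K is the midpoint of XW ⇒ K = (0, 1/2)
2. E is the centroid of triangle LWK ⇒ E = (1/3, 1/6)
3. Z is the centroid of triangle ELX ⇒ Z = (4/9, 7/18)
through E parallel to ZL: direction (5/9, -7/18); meets XW at T = (0, 2/5)
T = X + t·(W−X) with t = 3/5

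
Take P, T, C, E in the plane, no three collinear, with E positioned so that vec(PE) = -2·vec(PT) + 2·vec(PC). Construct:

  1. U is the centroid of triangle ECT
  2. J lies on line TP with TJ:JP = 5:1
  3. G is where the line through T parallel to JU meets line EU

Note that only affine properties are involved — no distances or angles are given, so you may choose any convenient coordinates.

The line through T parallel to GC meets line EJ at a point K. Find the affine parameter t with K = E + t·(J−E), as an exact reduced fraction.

t = -18/7

Assign P = (0, 0), T = (1, 0), C = (0, 1), E = (-2, 2) — the answer is frame-independent, so this choice is without loss of generality.
1. U is the centroid of triangle ECT ⇒ U = (-1/3, 1)
2. J lies on line TP with TJ:JP = 5:1 ⇒ J = (1/6, 0)
3. G is where the line through T parallel to JU meets line EU ⇒ G = (6/7, 2/7)
through T parallel to GC: direction (-6/7, 5/7); meets EJ at K = (-53/7, 50/7)
K = E + t·(J−E) with t = -18/7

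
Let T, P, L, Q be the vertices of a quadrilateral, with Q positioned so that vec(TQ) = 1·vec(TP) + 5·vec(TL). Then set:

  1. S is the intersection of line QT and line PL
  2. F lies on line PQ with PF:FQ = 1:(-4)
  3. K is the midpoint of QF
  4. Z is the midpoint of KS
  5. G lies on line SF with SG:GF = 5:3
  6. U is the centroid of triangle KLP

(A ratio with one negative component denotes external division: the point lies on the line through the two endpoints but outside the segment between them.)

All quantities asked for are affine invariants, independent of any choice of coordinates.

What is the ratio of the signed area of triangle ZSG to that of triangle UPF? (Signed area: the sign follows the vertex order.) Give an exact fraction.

Work in coordinates with T = (0, 0), P = (1, 0), L = (0, 1), Q = (1, 5).
1. S is the intersection of line QT and line PL ⇒ S = (1/6, 5/6)
2. F lies on line PQ with PF:FQ = 1:(-4) ⇒ F = (1, -5/3)
3. K is the midpoint of QF ⇒ K = (1, 5/3)
4. Z is the midpoint of KS ⇒ Z = (7/12, 5/4)
5. G lies on line SF with SG:GF = 5:3 ⇒ G = (11/16, -35/48)
6. U is the centroid of triangle KLP ⇒ U = (2/3, 8/9)
2·[ZSG] = 125/144, 2·[UPF] = -5/9
[ZSG]:[UPF] = 125/144:-5/9 = -25/16

[ZSG]:[UPF] = -25/16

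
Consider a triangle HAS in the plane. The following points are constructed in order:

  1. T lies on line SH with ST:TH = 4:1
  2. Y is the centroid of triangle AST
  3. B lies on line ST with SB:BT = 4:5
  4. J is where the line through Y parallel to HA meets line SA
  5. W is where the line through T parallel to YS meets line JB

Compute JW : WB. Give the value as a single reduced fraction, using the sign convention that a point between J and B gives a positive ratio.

Set H = (0, 0), A = (1, 0), S = (0, 1); any affine frame gives the same invariant.
1. T lies on line SH with ST:TH = 4:1 ⇒ T = (0, 1/5)
2. Y is the centroid of triangle AST ⇒ Y = (1/3, 2/5)
3. B lies on line ST with SB:BT = 4:5 ⇒ B = (0, 29/45)
4. J is where the line through Y parallel to HA meets line SA ⇒ J = (3/5, 2/5)
5. W is where the line through T parallel to YS meets line JB ⇒ W = (-15/47, 182/235)
W = J + t·(B−J) with t = 72/47, so JW:WB = t:(1−t) = 72/47:-25/47

JW:WB = -72/25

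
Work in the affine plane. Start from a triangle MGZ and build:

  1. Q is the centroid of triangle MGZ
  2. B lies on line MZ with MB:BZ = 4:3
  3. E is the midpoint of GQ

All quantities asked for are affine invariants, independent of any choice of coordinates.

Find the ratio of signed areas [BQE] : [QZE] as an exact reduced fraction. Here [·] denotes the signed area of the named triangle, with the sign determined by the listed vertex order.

Assign M = (0, 0), G = (1, 0), Z = (0, 1) — the answer is frame-independent, so this choice is without loss of generality.
1. Q is the centroid of triangle MGZ ⇒ Q = (1/3, 1/3)
2. B lies on line MZ with MB:BZ = 4:3 ⇒ B = (0, 4/7)
3. E is the midpoint of GQ ⇒ E = (2/3, 1/6)
2·[BQE] = 1/42, 2·[QZE] = -1/6
[BQE]:[QZE] = 1/42:-1/6 = -1/7

[BQE]:[QZE] = -1/7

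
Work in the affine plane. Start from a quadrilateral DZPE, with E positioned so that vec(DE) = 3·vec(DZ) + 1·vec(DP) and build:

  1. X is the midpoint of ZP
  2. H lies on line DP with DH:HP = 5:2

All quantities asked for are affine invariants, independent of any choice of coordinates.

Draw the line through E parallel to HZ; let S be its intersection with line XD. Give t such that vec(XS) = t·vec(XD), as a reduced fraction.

Assign D = (0, 0), Z = (1, 0), P = (0, 1), E = (3, 1) — the answer is frame-independent, so this choice is without loss of generality.
1. X is the midpoint of ZP ⇒ X = (1/2, 1/2)
2. H lies on line DP with DH:HP = 5:2 ⇒ H = (0, 5/7)
through E parallel to HZ: direction (1, -5/7); meets XD at S = (11/6, 11/6)
S = X + t·(D−X) with t = -8/3

t = -8/3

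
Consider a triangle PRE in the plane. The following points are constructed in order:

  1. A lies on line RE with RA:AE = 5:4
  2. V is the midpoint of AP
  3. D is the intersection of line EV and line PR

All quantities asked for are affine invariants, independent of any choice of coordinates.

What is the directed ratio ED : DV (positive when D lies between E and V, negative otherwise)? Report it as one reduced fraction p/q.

Choose coordinates P = (0, 0), R = (1, 0), E = (0, 1).
1. A lies on line RE with RA:AE = 5:4 ⇒ A = (4/9, 5/9)
2. V is the midpoint of AP ⇒ V = (2/9, 5/18)
3. D is the intersection of line EV and line PR ⇒ D = (4/13, 0)
D = E + t·(V−E) with t = 18/13, so ED:DV = t:(1−t) = 18/13:-5/13

ED:DV = -18/5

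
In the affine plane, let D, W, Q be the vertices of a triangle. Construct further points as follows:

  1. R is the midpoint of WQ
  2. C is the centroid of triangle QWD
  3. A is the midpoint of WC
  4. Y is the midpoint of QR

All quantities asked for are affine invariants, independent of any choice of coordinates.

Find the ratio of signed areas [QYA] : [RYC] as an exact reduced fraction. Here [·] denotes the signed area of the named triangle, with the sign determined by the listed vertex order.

[QYA]:[RYC] = -1/2

Assign D = (0, 0), W = (1, 0), Q = (0, 1) — the answer is frame-independent, so this choice is without loss of generality.
1. R is the midpoint of WQ ⇒ R = (1/2, 1/2)
2. C is the centroid of triangle QWD ⇒ C = (1/3, 1/3)
3. A is the midpoint of WC ⇒ A = (2/3, 1/6)
4. Y is the midpoint of QR ⇒ Y = (1/4, 3/4)
2·[QYA] = -1/24, 2·[RYC] = 1/12
[QYA]:[RYC] = -1/24:1/12 = -1/2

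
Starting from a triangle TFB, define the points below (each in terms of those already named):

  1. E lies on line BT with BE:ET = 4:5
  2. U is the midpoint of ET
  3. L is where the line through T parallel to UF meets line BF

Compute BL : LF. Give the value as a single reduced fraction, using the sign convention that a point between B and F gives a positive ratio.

Set T = (0, 0), F = (1, 0), B = (0, 1); any affine frame gives the same invariant.
1. E lies on line BT with BE:ET = 4:5 ⇒ E = (0, 5/9)
2. U is the midpoint of ET ⇒ U = (0, 5/18)
3. L is where the line through T parallel to UF meets line BF ⇒ L = (18/13, -5/13)
L = B + t·(F−B) with t = 18/13, so BL:LF = t:(1−t) = 18/13:-5/13

BL:LF = -18/5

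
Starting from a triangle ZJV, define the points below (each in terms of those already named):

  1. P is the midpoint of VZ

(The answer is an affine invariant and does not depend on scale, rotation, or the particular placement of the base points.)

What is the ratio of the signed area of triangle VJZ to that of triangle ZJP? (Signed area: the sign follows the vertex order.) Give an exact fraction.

[VJZ]:[ZJP] = -2

Assign Z = (0, 0), J = (1, 0), V = (0, 1) — the answer is frame-independent, so this choice is without loss of generality.
1. P is the midpoint of VZ ⇒ P = (0, 1/2)
2·[VJZ] = -1, 2·[ZJP] = 1/2
[VJZ]:[ZJP] = -1:1/2 = -2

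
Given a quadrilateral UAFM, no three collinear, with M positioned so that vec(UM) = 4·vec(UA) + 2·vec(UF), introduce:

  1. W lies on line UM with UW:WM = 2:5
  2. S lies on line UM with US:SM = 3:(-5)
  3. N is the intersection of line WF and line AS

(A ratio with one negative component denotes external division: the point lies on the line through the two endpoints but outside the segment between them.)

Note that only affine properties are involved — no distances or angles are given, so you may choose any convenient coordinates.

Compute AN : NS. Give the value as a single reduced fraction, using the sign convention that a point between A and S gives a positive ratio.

Set U = (0, 0), A = (1, 0), F = (0, 1), M = (4, 2); any affine frame gives the same invariant.
1. W lies on line UM with UW:WM = 2:5 ⇒ W = (8/7, 4/7)
2. S lies on line UM with US:SM = 3:(-5) ⇒ S = (-6, -3)
3. N is the intersection of line WF and line AS ⇒ N = (16/9, 1/3)
N = A + t·(S−A) with t = -1/9, so AN:NS = t:(1−t) = -1/9:10/9

AN:NS = -1/10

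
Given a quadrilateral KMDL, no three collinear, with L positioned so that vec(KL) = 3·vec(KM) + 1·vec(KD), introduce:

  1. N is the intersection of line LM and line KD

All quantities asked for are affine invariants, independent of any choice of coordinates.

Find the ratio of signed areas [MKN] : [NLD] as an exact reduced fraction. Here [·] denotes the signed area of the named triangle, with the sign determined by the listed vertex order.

[MKN]:[NLD] = 1/9

Choose coordinates K = (0, 0), M = (1, 0), D = (0, 1), L = (3, 1).
1. N is the intersection of line LM and line KD ⇒ N = (0, -1/2)
2·[MKN] = 1/2, 2·[NLD] = 9/2
[MKN]:[NLD] = 1/2:9/2 = 1/9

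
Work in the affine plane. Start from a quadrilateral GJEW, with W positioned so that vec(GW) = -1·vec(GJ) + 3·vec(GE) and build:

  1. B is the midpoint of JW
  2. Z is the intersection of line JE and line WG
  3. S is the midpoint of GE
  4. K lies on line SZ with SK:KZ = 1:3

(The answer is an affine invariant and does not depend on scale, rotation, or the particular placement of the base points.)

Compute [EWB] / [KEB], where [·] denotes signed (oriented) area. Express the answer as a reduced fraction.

Assign G = (0, 0), J = (1, 0), E = (0, 1), W = (-1, 3) — the answer is frame-independent, so this choice is without loss of generality.
1. B is the midpoint of JW ⇒ B = (0, 3/2)
2. Z is the intersection of line JE and line WG ⇒ Z = (-1/2, 3/2)
3. S is the midpoint of GE ⇒ S = (0, 1/2)
4. K lies on line SZ with SK:KZ = 1:3 ⇒ K = (-1/8, 3/4)
2·[EWB] = -1/2, 2·[KEB] = 1/16
[EWB]:[KEB] = -1/2:1/16 = -8

[EWB]:[KEB] = -8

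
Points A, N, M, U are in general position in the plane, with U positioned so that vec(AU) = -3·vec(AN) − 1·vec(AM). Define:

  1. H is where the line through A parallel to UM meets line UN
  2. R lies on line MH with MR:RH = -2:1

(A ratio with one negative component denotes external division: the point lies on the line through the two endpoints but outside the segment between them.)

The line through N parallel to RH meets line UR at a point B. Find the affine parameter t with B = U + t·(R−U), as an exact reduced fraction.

t = 5/3

Work in coordinates with A = (0, 0), N = (1, 0), M = (0, 1), U = (-3, -1).
1. H is where the line through A parallel to UM meets line UN ⇒ H = (-3/5, -2/5)
2. R lies on line MH with MR:RH = -2:1 ⇒ R = (-6/5, -9/5)
through N parallel to RH: direction (3/5, 7/5); meets UR at B = (0, -7/3)
B = U + t·(R−U) with t = 5/3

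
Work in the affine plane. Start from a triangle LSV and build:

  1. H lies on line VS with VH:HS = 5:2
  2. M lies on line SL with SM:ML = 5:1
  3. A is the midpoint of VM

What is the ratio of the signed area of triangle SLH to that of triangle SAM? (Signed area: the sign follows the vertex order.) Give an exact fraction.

[SLH]:[SAM] = -24/35

Assign L = (0, 0), S = (1, 0), V = (0, 1) — the answer is frame-independent, so this choice is without loss of generality.
1. H lies on line VS with VH:HS = 5:2 ⇒ H = (5/7, 2/7)
2. M lies on line SL with SM:ML = 5:1 ⇒ M = (1/6, 0)
3. A is the midpoint of VM ⇒ A = (1/12, 1/2)
2·[SLH] = -2/7, 2·[SAM] = 5/12
[SLH]:[SAM] = -2/7:5/12 = -24/35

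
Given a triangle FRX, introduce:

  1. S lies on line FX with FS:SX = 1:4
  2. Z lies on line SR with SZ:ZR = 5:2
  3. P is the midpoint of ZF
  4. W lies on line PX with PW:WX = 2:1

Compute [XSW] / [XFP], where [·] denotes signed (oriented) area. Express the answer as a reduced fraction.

[XSW]:[XFP] = 4/15

Set F = (0, 0), R = (1, 0), X = (0, 1); any affine frame gives the same invariant.
1. S lies on line FX with FS:SX = 1:4 ⇒ S = (0, 1/5)
2. Z lies on line SR with SZ:ZR = 5:2 ⇒ Z = (5/7, 2/35)
3. P is the midpoint of ZF ⇒ P = (5/14, 1/35)
4. W lies on line PX with PW:WX = 2:1 ⇒ W = (5/42, 71/105)
2·[XSW] = 2/21, 2·[XFP] = 5/14
[XSW]:[XFP] = 2/21:5/14 = 4/15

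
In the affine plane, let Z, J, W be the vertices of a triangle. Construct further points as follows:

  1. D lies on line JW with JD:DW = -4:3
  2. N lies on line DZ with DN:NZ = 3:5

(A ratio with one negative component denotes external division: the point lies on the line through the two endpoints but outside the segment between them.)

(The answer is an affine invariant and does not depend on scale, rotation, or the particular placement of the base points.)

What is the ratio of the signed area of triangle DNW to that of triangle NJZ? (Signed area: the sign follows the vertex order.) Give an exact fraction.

Set Z = (0, 0), J = (1, 0), W = (0, 1); any affine frame gives the same invariant.
1. D lies on line JW with JD:DW = -4:3 ⇒ D = (-3, 4)
2. N lies on line DZ with DN:NZ = 3:5 ⇒ N = (-15/8, 5/2)
2·[DNW] = 9/8, 2·[NJZ] = -5/2
[DNW]:[NJZ] = 9/8:-5/2 = -9/20

[DNW]:[NJZ] = -9/20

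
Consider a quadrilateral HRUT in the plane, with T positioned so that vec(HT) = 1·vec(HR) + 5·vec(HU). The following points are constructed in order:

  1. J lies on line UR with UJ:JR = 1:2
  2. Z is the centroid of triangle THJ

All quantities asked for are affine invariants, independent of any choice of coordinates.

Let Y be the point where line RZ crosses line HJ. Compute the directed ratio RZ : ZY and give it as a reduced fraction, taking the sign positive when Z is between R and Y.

Assign H = (0, 0), R = (1, 0), U = (0, 1), T = (1, 5) — the answer is frame-independent, so this choice is without loss of generality.
1. J lies on line UR with UJ:JR = 1:2 ⇒ J = (1/3, 2/3)
2. Z is the centroid of triangle THJ ⇒ Z = (4/9, 17/9)
line RZ meets HJ at Y = (17/27, 34/27)
Z = R + t·(Y−R) with t = 3/2, so RZ:ZY = 3/2:-1/2

RZ:ZY = -3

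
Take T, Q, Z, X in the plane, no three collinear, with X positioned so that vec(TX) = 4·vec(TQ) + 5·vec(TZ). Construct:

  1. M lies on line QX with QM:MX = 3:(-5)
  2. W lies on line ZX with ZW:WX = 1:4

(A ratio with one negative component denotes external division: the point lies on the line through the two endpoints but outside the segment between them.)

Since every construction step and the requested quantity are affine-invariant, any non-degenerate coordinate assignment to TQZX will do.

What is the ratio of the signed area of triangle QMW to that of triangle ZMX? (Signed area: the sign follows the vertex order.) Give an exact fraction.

[QMW]:[ZMX] = -12/25

Choose coordinates T = (0, 0), Q = (1, 0), Z = (0, 1), X = (4, 5).
1. M lies on line QX with QM:MX = 3:(-5) ⇒ M = (-7/2, -15/2)
2. W lies on line ZX with ZW:WX = 1:4 ⇒ W = (4/5, 9/5)
2·[QMW] = -48/5, 2·[ZMX] = 20
[QMW]:[ZMX] = -48/5:20 = -12/25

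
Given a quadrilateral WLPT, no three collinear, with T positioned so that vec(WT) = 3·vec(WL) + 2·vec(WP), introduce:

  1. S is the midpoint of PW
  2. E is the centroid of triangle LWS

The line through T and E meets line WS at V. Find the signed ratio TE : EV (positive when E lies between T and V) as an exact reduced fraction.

TE:EV = 8

Set W = (0, 0), L = (1, 0), P = (0, 1), T = (3, 2); any affine frame gives the same invariant.
1. S is the midpoint of PW ⇒ S = (0, 1/2)
2. E is the centroid of triangle LWS ⇒ E = (1/3, 1/6)
line TE meets WS at V = (0, -1/16)
E = T + t·(V−T) with t = 8/9, so TE:EV = 8/9:1/9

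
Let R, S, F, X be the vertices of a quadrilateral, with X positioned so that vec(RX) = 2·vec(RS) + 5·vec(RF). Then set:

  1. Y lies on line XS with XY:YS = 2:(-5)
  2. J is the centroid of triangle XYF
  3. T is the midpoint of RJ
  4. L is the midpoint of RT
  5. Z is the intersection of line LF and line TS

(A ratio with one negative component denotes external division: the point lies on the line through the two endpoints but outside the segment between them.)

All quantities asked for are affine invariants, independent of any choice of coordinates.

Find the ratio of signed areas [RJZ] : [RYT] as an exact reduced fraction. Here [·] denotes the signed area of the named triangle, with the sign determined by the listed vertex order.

Set R = (0, 0), S = (1, 0), F = (0, 1), X = (2, 5); any affine frame gives the same invariant.
1. Y lies on line XS with XY:YS = 2:(-5) ⇒ Y = (8/3, 25/3)
2. J is the centroid of triangle XYF ⇒ J = (14/9, 43/9)
3. T is the midpoint of RJ ⇒ T = (7/9, 43/18)
4. L is the midpoint of RT ⇒ L = (7/18, 43/36)
5. Z is the intersection of line LF and line TS ⇒ Z = (13/15, 43/30)
2·[RJZ] = -86/45, 2·[RYT] = -1/9
[RJZ]:[RYT] = -86/45:-1/9 = 86/5

[RJZ]:[RYT] = 86/5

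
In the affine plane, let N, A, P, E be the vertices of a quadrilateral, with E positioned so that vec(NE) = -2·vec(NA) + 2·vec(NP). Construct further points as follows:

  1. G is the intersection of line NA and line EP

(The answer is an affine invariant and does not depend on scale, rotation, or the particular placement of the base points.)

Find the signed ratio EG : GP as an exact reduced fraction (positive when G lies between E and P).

Assign N = (0, 0), A = (1, 0), P = (0, 1), E = (-2, 2) — the answer is frame-independent, so this choice is without loss of generality.
1. G is the intersection of line NA and line EP ⇒ G = (2, 0)
G = E + t·(P−E) with t = 2, so EG:GP = t:(1−t) = 2:-1

EG:GP = -2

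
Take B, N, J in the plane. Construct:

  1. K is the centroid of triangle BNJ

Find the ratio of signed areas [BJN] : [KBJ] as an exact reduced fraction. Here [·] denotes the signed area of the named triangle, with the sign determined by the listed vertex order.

Assign B = (0, 0), N = (1, 0), J = (0, 1) — the answer is frame-independent, so this choice is without loss of generality.
1. K is the centroid of triangle BNJ ⇒ K = (1/3, 1/3)
2·[BJN] = -1, 2·[KBJ] = -1/3
[BJN]:[KBJ] = -1:-1/3 = 3

[BJN]:[KBJ] = 3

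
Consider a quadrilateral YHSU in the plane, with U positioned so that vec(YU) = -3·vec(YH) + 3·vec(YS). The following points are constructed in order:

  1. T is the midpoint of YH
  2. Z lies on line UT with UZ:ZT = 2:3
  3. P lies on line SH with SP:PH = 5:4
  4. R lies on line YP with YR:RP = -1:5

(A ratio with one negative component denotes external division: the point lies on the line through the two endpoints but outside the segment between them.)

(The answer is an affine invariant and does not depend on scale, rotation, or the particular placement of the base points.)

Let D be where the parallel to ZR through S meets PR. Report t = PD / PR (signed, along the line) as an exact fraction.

Choose coordinates Y = (0, 0), H = (1, 0), S = (0, 1), U = (-3, 3).
1. T is the midpoint of YH ⇒ T = (1/2, 0)
2. Z lies on line UT with UZ:ZT = 2:3 ⇒ Z = (-8/5, 9/5)
3. P lies on line SH with SP:PH = 5:4 ⇒ P = (5/9, 4/9)
4. R lies on line YP with YR:RP = -1:5 ⇒ R = (-5/36, -1/9)
through S parallel to ZR: direction (263/180, -86/45); meets PR at D = (1315/2772, 263/693)
D = P + t·(R−P) with t = 9/77

t = 9/77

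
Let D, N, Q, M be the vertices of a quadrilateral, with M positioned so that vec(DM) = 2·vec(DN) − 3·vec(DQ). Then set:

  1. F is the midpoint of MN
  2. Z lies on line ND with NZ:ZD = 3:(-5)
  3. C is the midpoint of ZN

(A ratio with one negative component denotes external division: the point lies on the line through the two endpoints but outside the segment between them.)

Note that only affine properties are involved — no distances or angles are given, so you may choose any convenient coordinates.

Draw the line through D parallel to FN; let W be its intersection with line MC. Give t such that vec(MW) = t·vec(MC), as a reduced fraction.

Assign D = (0, 0), N = (1, 0), Q = (0, 1), M = (2, -3) — the answer is frame-independent, so this choice is without loss of generality.
1. F is the midpoint of MN ⇒ F = (3/2, -3/2)
2. Z lies on line ND with NZ:ZD = 3:(-5) ⇒ Z = (5/2, 0)
3. C is the midpoint of ZN ⇒ C = (7/4, 0)
through D parallel to FN: direction (-1/2, 3/2); meets MC at W = (7/3, -7)
W = M + t·(C−M) with t = -4/3

t = -4/3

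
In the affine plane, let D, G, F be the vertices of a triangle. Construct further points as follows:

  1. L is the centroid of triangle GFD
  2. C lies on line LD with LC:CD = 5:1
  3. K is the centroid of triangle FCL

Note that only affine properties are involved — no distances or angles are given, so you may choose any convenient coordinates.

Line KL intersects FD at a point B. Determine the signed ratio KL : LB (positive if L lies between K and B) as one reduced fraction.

KL:LB = -11/18

Choose coordinates D = (0, 0), G = (1, 0), F = (0, 1).
1. L is the centroid of triangle GFD ⇒ L = (1/3, 1/3)
2. C lies on line LD with LC:CD = 5:1 ⇒ C = (1/18, 1/18)
3. K is the centroid of triangle FCL ⇒ K = (7/54, 25/54)
line KL meets FD at B = (0, 6/11)
L = K + t·(B−K) with t = -11/7, so KL:LB = -11/7:18/7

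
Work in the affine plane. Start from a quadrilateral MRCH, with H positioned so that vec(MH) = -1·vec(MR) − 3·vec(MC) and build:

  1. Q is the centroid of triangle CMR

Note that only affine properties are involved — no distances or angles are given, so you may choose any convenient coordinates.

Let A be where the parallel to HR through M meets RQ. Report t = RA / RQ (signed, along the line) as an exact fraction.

Set M = (0, 0), R = (1, 0), C = (0, 1), H = (-1, -3); any affine frame gives the same invariant.
1. Q is the centroid of triangle CMR ⇒ Q = (1/3, 1/3)
through M parallel to HR: direction (2, 3); meets RQ at A = (1/4, 3/8)
A = R + t·(Q−R) with t = 9/8

t = 9/8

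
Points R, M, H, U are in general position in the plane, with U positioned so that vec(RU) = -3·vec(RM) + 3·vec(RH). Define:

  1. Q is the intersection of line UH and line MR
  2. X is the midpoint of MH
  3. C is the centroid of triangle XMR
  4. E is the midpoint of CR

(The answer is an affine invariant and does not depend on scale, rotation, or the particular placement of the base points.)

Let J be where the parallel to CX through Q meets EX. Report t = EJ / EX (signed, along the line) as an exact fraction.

Choose coordinates R = (0, 0), M = (1, 0), H = (0, 1), U = (-3, 3).
1. Q is the intersection of line UH and line MR ⇒ Q = (3/2, 0)
2. X is the midpoint of MH ⇒ X = (1/2, 1/2)
3. C is the centroid of triangle XMR ⇒ C = (1/2, 1/6)
4. E is the midpoint of CR ⇒ E = (1/4, 1/12)
through Q parallel to CX: direction (0, 1/3); meets EX at J = (3/2, 13/6)
J = E + t·(X−E) with t = 5

t = 5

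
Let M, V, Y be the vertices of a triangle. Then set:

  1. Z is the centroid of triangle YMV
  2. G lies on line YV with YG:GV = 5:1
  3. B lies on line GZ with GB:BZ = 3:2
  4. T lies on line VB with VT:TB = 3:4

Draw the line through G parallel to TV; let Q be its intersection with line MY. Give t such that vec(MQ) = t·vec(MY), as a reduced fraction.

t = 9/14

Set M = (0, 0), V = (1, 0), Y = (0, 1); any affine frame gives the same invariant.
1. Z is the centroid of triangle YMV ⇒ Z = (1/3, 1/3)
2. G lies on line YV with YG:GV = 5:1 ⇒ G = (5/6, 1/6)
3. B lies on line GZ with GB:BZ = 3:2 ⇒ B = (8/15, 4/15)
4. T lies on line VB with VT:TB = 3:4 ⇒ T = (4/5, 4/35)
through G parallel to TV: direction (1/5, -4/35); meets MY at Q = (0, 9/14)
Q = M + t·(Y−M) with t = 9/14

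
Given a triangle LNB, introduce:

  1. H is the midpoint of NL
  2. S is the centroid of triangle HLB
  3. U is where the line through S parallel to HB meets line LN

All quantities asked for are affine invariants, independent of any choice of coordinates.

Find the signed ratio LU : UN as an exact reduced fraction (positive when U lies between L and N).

Assign L = (0, 0), N = (1, 0), B = (0, 1) — the answer is frame-independent, so this choice is without loss of generality.
1. H is the midpoint of NL ⇒ H = (1/2, 0)
2. S is the centroid of triangle HLB ⇒ S = (1/6, 1/3)
3. U is where the line through S parallel to HB meets line LN ⇒ U = (1/3, 0)
U = L + t·(N−L) with t = 1/3, so LU:UN = t:(1−t) = 1/3:2/3

LU:UN = 1/2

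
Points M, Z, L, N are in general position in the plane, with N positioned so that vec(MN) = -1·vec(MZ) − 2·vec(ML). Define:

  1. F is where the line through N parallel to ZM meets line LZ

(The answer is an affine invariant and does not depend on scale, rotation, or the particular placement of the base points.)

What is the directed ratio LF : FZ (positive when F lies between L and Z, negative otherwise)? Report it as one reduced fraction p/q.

LF:FZ = -3/2

Assign M = (0, 0), Z = (1, 0), L = (0, 1), N = (-1, -2) — the answer is frame-independent, so this choice is without loss of generality.
1. F is where the line through N parallel to ZM meets line LZ ⇒ F = (3, -2)
F = L + t·(Z−L) with t = 3, so LF:FZ = t:(1−t) = 3:-2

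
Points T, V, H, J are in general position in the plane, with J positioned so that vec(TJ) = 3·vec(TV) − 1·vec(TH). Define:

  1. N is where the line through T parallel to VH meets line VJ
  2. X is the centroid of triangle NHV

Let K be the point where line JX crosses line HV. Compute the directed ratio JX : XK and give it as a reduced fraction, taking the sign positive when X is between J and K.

JX:XK = -4

Set T = (0, 0), V = (1, 0), H = (0, 1), J = (3, -1); any affine frame gives the same invariant.
1. N is where the line through T parallel to VH meets line VJ ⇒ N = (-1, 1)
2. X is the centroid of triangle NHV ⇒ X = (0, 2/3)
line JX meets HV at K = (3/4, 1/4)
X = J + t·(K−J) with t = 4/3, so JX:XK = 4/3:-1/3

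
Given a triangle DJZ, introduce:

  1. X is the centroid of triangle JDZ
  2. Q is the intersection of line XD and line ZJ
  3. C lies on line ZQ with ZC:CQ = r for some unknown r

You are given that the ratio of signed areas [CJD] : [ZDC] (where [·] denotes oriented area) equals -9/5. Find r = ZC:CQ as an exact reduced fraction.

r = 5/2

Choose coordinates D = (0, 0), J = (1, 0), Z = (0, 1).
1. X is the centroid of triangle JDZ ⇒ X = (1/3, 1/3)
2. Q is the intersection of line XD and line ZJ ⇒ Q = (1/2, 1/2)
3. With ZC:CQ = r, write λ = r/(r+1) so C = Z + λ·(Q−Z); C is affine-linear in λ
Every point depending on C is an affine combination of C and λ-independent points, so each such coordinate is linear in λ; the λ² term in each signed area is a multiple of (Q−Z)×(Q−Z) = 0, so 2·[CJD] and 2·[ZDC] are each linear in λ. Evaluating at λ=0 and λ=1:
  2·[CJD] = 1/2·λ − 1,   2·[ZDC] = 1/2·λ
So [CJD]:[ZDC] = (1/2·λ − 1) / (1/2·λ). Setting this equal to -9/5:
  1/2·λ − 1 = -9/5·(1/2·λ)  ⇒  λ = 5/7
Then r = λ/(1−λ) = (5/7)/(2/7) = 5/2. Check: with r = 5/2, C = (5/14, 9/14) and [CJD]:[ZDC] = -9/5 as required.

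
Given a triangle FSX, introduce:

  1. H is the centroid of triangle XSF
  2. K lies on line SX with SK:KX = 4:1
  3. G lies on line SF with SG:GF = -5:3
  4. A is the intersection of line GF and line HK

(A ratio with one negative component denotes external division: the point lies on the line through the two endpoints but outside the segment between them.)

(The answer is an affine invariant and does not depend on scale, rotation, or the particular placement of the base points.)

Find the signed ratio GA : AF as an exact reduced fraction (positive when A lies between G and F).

Choose coordinates F = (0, 0), S = (1, 0), X = (0, 1).
1. H is the centroid of triangle XSF ⇒ H = (1/3, 1/3)
2. K lies on line SX with SK:KX = 4:1 ⇒ K = (1/5, 4/5)
3. G lies on line SF with SG:GF = -5:3 ⇒ G = (-3/2, 0)
4. A is the intersection of line GF and line HK ⇒ A = (3/7, 0)
A = G + t·(F−G) with t = 9/7, so GA:AF = t:(1−t) = 9/7:-2/7

GA:AF = -9/2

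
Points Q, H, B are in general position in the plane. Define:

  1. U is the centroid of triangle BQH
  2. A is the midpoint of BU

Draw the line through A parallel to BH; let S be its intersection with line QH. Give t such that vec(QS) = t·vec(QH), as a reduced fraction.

t = 5/6

Choose coordinates Q = (0, 0), H = (1, 0), B = (0, 1).
1. U is the centroid of triangle BQH ⇒ U = (1/3, 1/3)
2. A is the midpoint of BU ⇒ A = (1/6, 2/3)
through A parallel to BH: direction (1, -1); meets QH at S = (5/6, 0)
S = Q + t·(H−Q) with t = 5/6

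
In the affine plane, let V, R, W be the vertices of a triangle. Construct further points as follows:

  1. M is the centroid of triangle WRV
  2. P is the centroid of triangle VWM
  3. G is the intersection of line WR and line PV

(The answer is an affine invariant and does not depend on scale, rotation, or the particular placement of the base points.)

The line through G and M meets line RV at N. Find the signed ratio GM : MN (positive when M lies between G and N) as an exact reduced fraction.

GM:MN = 7/5

Work in coordinates with V = (0, 0), R = (1, 0), W = (0, 1).
1. M is the centroid of triangle WRV ⇒ M = (1/3, 1/3)
2. P is the centroid of triangle VWM ⇒ P = (1/9, 4/9)
3. G is the intersection of line WR and line PV ⇒ G = (1/5, 4/5)
line GM meets RV at N = (3/7, 0)
M = G + t·(N−G) with t = 7/12, so GM:MN = 7/12:5/12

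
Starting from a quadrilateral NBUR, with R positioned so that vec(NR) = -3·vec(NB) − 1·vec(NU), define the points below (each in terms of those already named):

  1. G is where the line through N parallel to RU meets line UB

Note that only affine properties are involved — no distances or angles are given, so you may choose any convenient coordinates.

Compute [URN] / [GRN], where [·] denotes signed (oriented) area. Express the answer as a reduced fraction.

Assign N = (0, 0), B = (1, 0), U = (0, 1), R = (-3, -1) — the answer is frame-independent, so this choice is without loss of generality.
1. G is where the line through N parallel to RU meets line UB ⇒ G = (3/5, 2/5)
2·[URN] = 3, 2·[GRN] = 3/5
[URN]:[GRN] = 3:3/5 = 5

[URN]:[GRN] = 5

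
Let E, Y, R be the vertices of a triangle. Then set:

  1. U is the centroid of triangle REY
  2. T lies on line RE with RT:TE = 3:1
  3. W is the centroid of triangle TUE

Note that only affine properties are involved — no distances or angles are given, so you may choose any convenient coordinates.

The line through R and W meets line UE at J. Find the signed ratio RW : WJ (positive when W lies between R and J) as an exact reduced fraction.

RW:WJ = 11

Assign E = (0, 0), Y = (1, 0), R = (0, 1) — the answer is frame-independent, so this choice is without loss of generality.
1. U is the centroid of triangle REY ⇒ U = (1/3, 1/3)
2. T lies on line RE with RT:TE = 3:1 ⇒ T = (0, 1/4)
3. W is the centroid of triangle TUE ⇒ W = (1/9, 7/36)
line RW meets UE at J = (4/33, 4/33)
W = R + t·(J−R) with t = 11/12, so RW:WJ = 11/12:1/12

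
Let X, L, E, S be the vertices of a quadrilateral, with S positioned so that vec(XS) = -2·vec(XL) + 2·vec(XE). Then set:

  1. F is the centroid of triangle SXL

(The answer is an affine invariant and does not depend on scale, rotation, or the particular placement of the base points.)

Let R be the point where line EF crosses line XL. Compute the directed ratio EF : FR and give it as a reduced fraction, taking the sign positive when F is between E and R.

Choose coordinates X = (0, 0), L = (1, 0), E = (0, 1), S = (-2, 2).
1. F is the centroid of triangle SXL ⇒ F = (-1/3, 2/3)
line EF meets XL at R = (-1, 0)
F = E + t·(R−E) with t = 1/3, so EF:FR = 1/3:2/3

EF:FR = 1/2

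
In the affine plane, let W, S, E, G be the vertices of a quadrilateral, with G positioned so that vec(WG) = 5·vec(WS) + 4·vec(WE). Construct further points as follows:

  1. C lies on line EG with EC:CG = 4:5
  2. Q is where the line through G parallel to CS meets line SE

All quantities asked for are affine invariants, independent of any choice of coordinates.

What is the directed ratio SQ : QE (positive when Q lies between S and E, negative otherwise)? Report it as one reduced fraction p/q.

Set W = (0, 0), S = (1, 0), E = (0, 1), G = (5, 4); any affine frame gives the same invariant.
1. C lies on line EG with EC:CG = 4:5 ⇒ C = (20/9, 7/3)
2. Q is where the line through G parallel to CS meets line SE ⇒ Q = (9/4, -5/4)
Q = S + t·(E−S) with t = -5/4, so SQ:QE = t:(1−t) = -5/4:9/4

SQ:QE = -5/9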